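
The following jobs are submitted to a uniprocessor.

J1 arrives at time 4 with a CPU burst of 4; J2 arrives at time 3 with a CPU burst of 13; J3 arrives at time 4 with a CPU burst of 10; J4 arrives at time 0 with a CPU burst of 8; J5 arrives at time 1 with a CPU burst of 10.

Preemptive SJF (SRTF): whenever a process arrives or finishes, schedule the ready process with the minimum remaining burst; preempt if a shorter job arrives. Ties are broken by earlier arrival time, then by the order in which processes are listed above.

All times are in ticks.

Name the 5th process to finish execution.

J2

Timeline: | J4 0-8 | J1 8-12 | J5 12-22 | J3 22-32 | J2 32-45 |
Completion: J1=12  J2=45  J3=32  J4=8  J5=22
Turnaround (C−A): J1=8  J2=42  J3=28  J4=8  J5=21
Finish order: J4 → J1 → J5 → J3 → J2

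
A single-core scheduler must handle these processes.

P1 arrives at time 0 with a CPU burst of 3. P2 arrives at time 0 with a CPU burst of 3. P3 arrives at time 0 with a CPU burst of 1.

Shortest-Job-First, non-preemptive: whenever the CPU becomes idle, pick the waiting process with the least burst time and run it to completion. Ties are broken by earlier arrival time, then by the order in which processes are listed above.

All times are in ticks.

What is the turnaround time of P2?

7

Gantt: | P3 0-1 | P1 1-4 | P2 4-7 |
Completion: P1=4  P2=7  P3=1
Turnaround (C−A): P1=4  P2=7  P3=1
Turnaround(P2) = completion − arrival = 7 − 0 = 7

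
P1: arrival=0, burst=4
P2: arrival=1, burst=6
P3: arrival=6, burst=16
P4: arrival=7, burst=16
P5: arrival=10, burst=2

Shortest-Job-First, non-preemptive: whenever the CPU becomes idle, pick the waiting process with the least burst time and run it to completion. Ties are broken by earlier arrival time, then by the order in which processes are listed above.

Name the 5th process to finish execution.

Gantt: | P1 0-4 | P2 4-10 | P5 10-12 | P3 12-28 | P4 28-44 |
Completion: P1=4  P2=10  P3=28  P4=44  P5=12
Finish order: P1 → P2 → P5 → P3 → P4

P4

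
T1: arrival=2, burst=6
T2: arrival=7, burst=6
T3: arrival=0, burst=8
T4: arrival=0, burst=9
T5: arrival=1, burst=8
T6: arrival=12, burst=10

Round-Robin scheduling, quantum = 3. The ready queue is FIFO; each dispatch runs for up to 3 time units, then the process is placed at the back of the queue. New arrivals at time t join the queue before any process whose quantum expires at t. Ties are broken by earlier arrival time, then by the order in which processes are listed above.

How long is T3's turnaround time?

Timeline: | T3 0-3 | T4 3-6 | T5 6-9 | T1 9-12 | T3 12-15 | T4 15-18 | T2 18-21 | T5 21-24 | T6 24-27 | T1 27-30 | T3 30-32 | T4 32-35 | T2 35-38 | T5 38-40 | T6 40-47 |
Completion: T1=30  T2=38  T3=32  T4=35  T5=40  T6=47
Turnaround (C−A): T1=28  T2=31  T3=32  T4=35  T5=39  T6=35
Turnaround(T3) = completion − arrival = 32 − 0 = 32

32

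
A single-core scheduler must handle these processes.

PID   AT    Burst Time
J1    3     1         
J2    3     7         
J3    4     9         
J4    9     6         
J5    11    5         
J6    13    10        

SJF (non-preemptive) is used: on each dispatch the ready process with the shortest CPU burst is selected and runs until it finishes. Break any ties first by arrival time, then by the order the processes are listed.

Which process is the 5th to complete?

J3

Schedule: | idle 0-3 | J1 3-4 | J2 4-11 | J5 11-16 | J4 16-22 | J3 22-31 | J6 31-41 |
Completion: J1=4  J2=11  J3=31  J4=22  J5=16  J6=41
Turnaround (C−A): J1=1  J2=8  J3=27  J4=13  J5=5  J6=28
Finish order: J1 → J2 → J5 → J4 → J3 → J6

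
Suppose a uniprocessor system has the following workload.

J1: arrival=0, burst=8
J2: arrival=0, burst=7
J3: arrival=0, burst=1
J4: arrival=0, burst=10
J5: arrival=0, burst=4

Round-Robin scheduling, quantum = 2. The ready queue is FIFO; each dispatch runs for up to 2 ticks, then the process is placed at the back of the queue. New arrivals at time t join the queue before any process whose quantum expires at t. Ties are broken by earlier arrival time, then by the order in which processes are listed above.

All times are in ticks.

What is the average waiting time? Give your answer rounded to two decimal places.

14.60

Schedule: | J1 0-2 | J2 2-4 | J3 4-5 | J4 5-7 | J5 7-9 | J1 9-11 | J2 11-13 | J4 13-15 | J5 15-17 | J1 17-19 | J2 19-21 | J4 21-23 | J1 23-25 | J2 25-26 | J4 26-30 |
Completion: J1=25  J2=26  J3=5  J4=30  J5=17
Waiting times: J1=17, J2=19, J3=4, J4=20, J5=13
Average waiting = (17+19+4+20+13) / 5 = 73/5 = 14.60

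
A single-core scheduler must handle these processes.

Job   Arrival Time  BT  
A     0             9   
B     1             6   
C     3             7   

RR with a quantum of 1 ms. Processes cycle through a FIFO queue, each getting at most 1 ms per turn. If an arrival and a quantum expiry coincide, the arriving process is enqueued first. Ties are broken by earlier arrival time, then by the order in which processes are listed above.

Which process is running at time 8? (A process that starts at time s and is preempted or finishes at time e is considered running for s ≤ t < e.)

Timeline: | A 0-1 | B 1-2 | A 2-3 | B 3-4 | C 4-5 | A 5-6 | B 6-7 | C 7-8 | A 8-9 | B 9-10 | C 10-11 | A 11-12 | B 12-13 | C 13-14 | A 14-15 | B 15-16 | C 16-17 | A 17-18 | C 18-19 | A 19-20 | C 20-21 | A 21-22 |
Completion: A=22  B=16  C=21

A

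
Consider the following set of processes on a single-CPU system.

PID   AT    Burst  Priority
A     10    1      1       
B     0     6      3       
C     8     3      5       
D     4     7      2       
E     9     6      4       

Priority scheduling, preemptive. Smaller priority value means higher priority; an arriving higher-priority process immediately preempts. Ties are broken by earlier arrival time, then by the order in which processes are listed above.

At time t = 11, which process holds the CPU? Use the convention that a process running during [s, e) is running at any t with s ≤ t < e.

Schedule: | B 0-4 | D 4-10 | A 10-11 | D 11-12 | B 12-14 | E 14-20 | C 20-23 |
Completion: A=11  B=14  C=23  D=12  E=20

D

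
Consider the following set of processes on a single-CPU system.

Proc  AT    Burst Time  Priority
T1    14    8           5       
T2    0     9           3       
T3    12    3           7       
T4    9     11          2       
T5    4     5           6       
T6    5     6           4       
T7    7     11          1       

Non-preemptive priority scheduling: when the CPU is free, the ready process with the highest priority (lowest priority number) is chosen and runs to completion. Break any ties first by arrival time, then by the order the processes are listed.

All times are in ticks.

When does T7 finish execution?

Schedule: | T2 0-9 | T7 9-20 | T4 20-31 | T6 31-37 | T1 37-45 | T5 45-50 | T3 50-53 |
Completion: T1=45  T2=9  T3=53  T4=31  T5=50  T6=37  T7=20
Turnaround (C−A): T1=31  T2=9  T3=41  T4=22  T5=46  T6=32  T7=13

20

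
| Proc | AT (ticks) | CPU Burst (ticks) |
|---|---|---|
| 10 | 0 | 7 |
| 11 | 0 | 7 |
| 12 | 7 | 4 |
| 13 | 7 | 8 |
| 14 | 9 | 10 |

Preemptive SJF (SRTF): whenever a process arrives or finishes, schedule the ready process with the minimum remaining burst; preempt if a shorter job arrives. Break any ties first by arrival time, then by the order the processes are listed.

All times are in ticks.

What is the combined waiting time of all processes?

Timeline: | 10 0-7 | 12 7-11 | 11 11-18 | 13 18-26 | 14 26-36 |
Completion: 10=7  11=18  12=11  13=26  14=36
Waiting = turnaround − burst: 10=0, 11=11, 12=0, 13=11, 14=17
Total waiting = 0 + 11 + 0 + 11 + 17 = 39

39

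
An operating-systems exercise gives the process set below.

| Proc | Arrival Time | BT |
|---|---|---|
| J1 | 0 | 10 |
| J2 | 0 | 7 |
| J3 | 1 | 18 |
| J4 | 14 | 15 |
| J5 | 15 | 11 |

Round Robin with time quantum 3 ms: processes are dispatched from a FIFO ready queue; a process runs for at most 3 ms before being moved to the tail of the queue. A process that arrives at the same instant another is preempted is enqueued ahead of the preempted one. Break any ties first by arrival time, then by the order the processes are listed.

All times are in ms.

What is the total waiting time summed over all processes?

143

Gantt: | J1 0-3 | J2 3-6 | J3 6-9 | J1 9-12 | J2 12-15 | J3 15-18 | J1 18-21 | J4 21-24 | J5 24-27 | J2 27-28 | J3 28-31 | J1 31-32 | J4 32-35 | J5 35-38 | J3 38-41 | J4 41-44 | J5 44-47 | J3 47-50 | J4 50-53 | J5 53-55 | J3 55-58 | J4 58-61 |
Completion: J1=32  J2=28  J3=58  J4=61  J5=55
Waiting = turnaround − burst: J1=22, J2=21, J3=39, J4=32, J5=29
Total waiting = 22 + 21 + 39 + 32 + 29 = 143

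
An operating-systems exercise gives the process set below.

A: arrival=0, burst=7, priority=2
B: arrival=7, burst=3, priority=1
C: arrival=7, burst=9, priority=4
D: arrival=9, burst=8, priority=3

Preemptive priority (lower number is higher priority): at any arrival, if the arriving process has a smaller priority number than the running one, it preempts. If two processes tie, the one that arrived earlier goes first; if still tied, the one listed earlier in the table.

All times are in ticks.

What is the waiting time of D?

1

Timeline: | A 0-7 | B 7-10 | D 10-18 | C 18-27 |
Completion: A=7  B=10  C=27  D=18
Turnaround (C−A): A=7  B=3  C=20  D=9
Waiting(D) = turnaround − burst = 9 − 8 = 1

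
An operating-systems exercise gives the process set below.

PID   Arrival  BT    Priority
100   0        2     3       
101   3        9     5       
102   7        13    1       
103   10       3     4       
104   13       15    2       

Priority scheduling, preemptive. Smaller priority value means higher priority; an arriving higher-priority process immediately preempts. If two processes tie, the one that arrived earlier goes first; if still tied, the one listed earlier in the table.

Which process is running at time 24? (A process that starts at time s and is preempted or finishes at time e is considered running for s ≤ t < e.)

Schedule: | 100 0-2 | idle 2-3 | 101 3-7 | 102 7-20 | 104 20-35 | 103 35-38 | 101 38-43 |
Completion: 100=2  101=43  102=20  103=38  104=35

104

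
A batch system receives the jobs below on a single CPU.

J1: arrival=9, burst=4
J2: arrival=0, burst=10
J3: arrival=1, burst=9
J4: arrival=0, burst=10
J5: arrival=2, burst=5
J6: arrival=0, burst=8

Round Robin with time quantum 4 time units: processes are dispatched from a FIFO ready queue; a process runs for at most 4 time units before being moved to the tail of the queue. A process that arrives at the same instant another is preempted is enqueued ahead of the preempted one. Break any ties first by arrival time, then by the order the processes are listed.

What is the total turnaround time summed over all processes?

Schedule: | J2 0-4 | J4 4-8 | J6 8-12 | J3 12-16 | J5 16-20 | J2 20-24 | J4 24-28 | J1 28-32 | J6 32-36 | J3 36-40 | J5 40-41 | J2 41-43 | J4 43-45 | J3 45-46 |
Completion: J1=32  J2=43  J3=46  J4=45  J5=41  J6=36
Turnaround (C−A): J1=23  J2=43  J3=45  J4=45  J5=39  J6=36
Turnaround = completion − arrival: J1=23, J2=43, J3=45, J4=45, J5=39, J6=36
Total turnaround = 23 + 43 + 45 + 45 + 39 + 36 = 231

231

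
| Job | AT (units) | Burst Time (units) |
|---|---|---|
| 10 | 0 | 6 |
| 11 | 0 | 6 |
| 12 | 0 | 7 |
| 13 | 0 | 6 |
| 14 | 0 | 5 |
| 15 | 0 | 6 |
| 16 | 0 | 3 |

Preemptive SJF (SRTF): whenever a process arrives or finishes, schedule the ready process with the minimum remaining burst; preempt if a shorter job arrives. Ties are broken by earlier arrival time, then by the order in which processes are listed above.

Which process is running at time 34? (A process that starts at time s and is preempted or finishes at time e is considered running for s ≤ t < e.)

12

Timeline: | 16 0-3 | 14 3-8 | 10 8-14 | 11 14-20 | 13 20-26 | 15 26-32 | 12 32-39 |
Completion: 10=14  11=20  12=39  13=26  14=8  15=32  16=3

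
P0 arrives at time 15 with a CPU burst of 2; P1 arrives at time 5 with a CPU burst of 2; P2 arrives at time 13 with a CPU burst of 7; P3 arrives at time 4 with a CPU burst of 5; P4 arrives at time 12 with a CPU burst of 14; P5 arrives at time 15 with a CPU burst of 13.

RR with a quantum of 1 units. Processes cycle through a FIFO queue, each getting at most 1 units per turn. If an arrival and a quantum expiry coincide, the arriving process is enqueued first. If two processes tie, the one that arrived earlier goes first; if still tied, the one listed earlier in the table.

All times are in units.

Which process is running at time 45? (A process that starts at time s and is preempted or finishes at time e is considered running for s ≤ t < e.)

P5

Gantt: | idle 0-4 | P3 4-5 | P1 5-6 | P3 6-7 | P1 7-8 | P3 8-11 | idle 11-12 | P4 12-13 | P2 13-14 | P4 14-15 | P2 15-16 | P0 16-17 | P5 17-18 | P4 18-19 | P2 19-20 | P0 20-21 | P5 21-22 | P4 22-23 | P2 23-24 | P5 24-25 | P4 25-26 | P2 26-27 | P5 27-28 | P4 28-29 | P2 29-30 | P5 30-31 | P4 31-32 | P2 32-33 | P5 33-34 | P4 34-35 | P5 35-36 | P4 36-37 | P5 37-38 | P4 38-39 | P5 39-40 | P4 40-41 | P5 41-42 | P4 42-43 | P5 43-44 | P4 44-45 | P5 45-46 | P4 46-47 | P5 47-48 |
Completion: P0=21  P1=8  P2=33  P3=11  P4=47  P5=48
Turnaround (C−A): P0=6  P1=3  P2=20  P3=7  P4=35  P5=33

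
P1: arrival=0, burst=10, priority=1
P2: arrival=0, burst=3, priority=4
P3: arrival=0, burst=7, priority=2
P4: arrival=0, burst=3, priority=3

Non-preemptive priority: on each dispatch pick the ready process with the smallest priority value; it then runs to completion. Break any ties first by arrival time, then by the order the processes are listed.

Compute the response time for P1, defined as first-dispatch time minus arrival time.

Timeline: | P1 0-10 | P3 10-17 | P4 17-20 | P2 20-23 |
Completion: P1=10  P2=23  P3=17  P4=20
Response(P1) = first start − arrival = 0 − 0 = 0

0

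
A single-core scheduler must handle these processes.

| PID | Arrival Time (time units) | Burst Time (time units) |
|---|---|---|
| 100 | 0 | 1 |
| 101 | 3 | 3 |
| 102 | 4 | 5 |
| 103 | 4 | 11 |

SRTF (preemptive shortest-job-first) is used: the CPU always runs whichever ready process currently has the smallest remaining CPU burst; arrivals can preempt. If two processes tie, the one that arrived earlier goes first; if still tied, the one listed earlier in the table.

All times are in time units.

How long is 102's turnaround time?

7

Gantt: | 100 0-1 | idle 1-3 | 101 3-6 | 102 6-11 | 103 11-22 |
Completion: 100=1  101=6  102=11  103=22
Turnaround (C−A): 100=1  101=3  102=7  103=18
Turnaround(102) = completion − arrival = 11 − 4 = 7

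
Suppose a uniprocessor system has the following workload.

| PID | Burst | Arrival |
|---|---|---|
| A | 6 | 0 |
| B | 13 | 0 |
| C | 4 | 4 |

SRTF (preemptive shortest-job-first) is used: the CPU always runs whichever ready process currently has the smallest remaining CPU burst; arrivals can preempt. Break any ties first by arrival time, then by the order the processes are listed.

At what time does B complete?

23

Timeline: | A 0-6 | C 6-10 | B 10-23 |
Completion: A=6  B=23  C=10
Turnaround (C−A): A=6  B=23  C=6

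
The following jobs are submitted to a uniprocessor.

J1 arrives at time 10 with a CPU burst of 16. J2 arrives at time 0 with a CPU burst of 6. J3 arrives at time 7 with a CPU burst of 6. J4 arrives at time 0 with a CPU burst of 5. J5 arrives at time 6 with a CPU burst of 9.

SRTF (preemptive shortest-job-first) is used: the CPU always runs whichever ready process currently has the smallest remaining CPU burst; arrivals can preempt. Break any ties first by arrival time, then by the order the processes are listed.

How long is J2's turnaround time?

Timeline: | J4 0-5 | J2 5-11 | J3 11-17 | J5 17-26 | J1 26-42 |
Completion: J1=42  J2=11  J3=17  J4=5  J5=26
Turnaround (C−A): J1=32  J2=11  J3=10  J4=5  J5=20
Turnaround(J2) = completion − arrival = 11 − 0 = 11

11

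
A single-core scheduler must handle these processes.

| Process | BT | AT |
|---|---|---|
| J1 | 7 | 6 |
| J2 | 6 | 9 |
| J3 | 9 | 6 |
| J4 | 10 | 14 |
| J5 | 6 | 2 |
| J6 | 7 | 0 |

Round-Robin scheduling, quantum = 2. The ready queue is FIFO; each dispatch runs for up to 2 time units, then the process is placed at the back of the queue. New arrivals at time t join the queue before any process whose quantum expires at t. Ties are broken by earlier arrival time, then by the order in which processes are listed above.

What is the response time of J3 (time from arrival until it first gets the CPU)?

4

Schedule: | J6 0-2 | J5 2-4 | J6 4-6 | J5 6-8 | J1 8-10 | J3 10-12 | J6 12-14 | J5 14-16 | J2 16-18 | J1 18-20 | J3 20-22 | J4 22-24 | J6 24-25 | J2 25-27 | J1 27-29 | J3 29-31 | J4 31-33 | J2 33-35 | J1 35-36 | J3 36-38 | J4 38-40 | J3 40-41 | J4 41-45 |
Completion: J1=36  J2=35  J3=41  J4=45  J5=16  J6=25
Response(J3) = first start − arrival = 10 − 6 = 4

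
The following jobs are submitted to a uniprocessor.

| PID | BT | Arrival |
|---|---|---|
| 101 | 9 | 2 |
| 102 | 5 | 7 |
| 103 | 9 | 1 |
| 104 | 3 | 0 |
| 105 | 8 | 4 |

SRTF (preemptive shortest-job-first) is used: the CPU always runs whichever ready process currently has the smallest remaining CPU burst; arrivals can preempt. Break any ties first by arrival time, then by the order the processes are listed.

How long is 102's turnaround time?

10

Timeline: | 104 0-3 | 103 3-12 | 102 12-17 | 105 17-25 | 101 25-34 |
Completion: 101=34  102=17  103=12  104=3  105=25
Turnaround (C−A): 101=32  102=10  103=11  104=3  105=21
Turnaround(102) = completion − arrival = 17 − 7 = 10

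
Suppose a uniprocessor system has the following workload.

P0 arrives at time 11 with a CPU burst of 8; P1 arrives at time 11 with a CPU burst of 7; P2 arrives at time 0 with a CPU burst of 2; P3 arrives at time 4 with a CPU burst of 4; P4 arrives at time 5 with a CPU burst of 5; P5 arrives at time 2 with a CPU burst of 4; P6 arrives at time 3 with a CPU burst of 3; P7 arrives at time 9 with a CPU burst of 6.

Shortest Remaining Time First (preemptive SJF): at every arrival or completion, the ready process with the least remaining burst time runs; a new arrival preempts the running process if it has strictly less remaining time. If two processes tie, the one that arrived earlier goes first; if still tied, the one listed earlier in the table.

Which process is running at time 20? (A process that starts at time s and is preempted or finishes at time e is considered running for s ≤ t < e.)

Schedule: | P2 0-2 | P5 2-6 | P6 6-9 | P3 9-13 | P4 13-18 | P7 18-24 | P1 24-31 | P0 31-39 |
Completion: P0=39  P1=31  P2=2  P3=13  P4=18  P5=6  P6=9  P7=24
Turnaround (C−A): P0=28  P1=20  P2=2  P3=9  P4=13  P5=4  P6=6  P7=15

P7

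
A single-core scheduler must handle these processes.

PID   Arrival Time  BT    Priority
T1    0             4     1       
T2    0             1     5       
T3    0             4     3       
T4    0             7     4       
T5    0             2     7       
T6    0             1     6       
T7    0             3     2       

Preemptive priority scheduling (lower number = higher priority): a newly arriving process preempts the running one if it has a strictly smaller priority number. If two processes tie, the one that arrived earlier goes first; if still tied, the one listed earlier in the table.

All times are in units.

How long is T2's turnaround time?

Schedule: | T1 0-4 | T7 4-7 | T3 7-11 | T4 11-18 | T2 18-19 | T6 19-20 | T5 20-22 |
Completion: T1=4  T2=19  T3=11  T4=18  T5=22  T6=20  T7=7
Turnaround(T2) = completion − arrival = 19 − 0 = 19

19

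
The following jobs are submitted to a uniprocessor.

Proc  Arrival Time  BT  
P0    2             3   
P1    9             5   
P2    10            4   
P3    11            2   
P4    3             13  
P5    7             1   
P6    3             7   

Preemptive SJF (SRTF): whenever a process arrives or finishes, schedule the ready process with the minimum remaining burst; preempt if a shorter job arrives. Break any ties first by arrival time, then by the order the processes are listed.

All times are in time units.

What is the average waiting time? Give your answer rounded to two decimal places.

5.86

Gantt: | idle 0-2 | P0 2-5 | P6 5-7 | P5 7-8 | P6 8-13 | P3 13-15 | P2 15-19 | P1 19-24 | P4 24-37 |
Completion: P0=5  P1=24  P2=19  P3=15  P4=37  P5=8  P6=13
Waiting times: P0=0, P1=10, P2=5, P3=2, P4=21, P5=0, P6=3
Average waiting = (0+10+5+2+21+0+3) / 7 = 41/7 = 5.86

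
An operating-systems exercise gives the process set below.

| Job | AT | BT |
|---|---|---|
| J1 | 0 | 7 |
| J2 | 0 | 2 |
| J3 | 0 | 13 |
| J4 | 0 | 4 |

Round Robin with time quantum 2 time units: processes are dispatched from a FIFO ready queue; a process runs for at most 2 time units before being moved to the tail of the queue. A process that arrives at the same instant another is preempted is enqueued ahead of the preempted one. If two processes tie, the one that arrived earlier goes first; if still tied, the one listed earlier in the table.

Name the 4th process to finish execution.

Schedule: | J1 0-2 | J2 2-4 | J3 4-6 | J4 6-8 | J1 8-10 | J3 10-12 | J4 12-14 | J1 14-16 | J3 16-18 | J1 18-19 | J3 19-26 |
Completion: J1=19  J2=4  J3=26  J4=14
Finish order: J2 → J4 → J1 → J3

J3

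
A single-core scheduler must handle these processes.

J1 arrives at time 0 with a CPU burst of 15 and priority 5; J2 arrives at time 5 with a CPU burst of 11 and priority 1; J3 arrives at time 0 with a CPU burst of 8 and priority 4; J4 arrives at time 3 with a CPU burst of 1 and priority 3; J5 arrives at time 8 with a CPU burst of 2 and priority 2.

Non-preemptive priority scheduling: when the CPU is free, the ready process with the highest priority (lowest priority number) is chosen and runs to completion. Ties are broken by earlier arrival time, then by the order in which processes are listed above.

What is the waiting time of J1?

Schedule: | J3 0-8 | J2 8-19 | J5 19-21 | J4 21-22 | J1 22-37 |
Completion: J1=37  J2=19  J3=8  J4=22  J5=21
Turnaround (C−A): J1=37  J2=14  J3=8  J4=19  J5=13
Waiting(J1) = turnaround − burst = 37 − 15 = 22

22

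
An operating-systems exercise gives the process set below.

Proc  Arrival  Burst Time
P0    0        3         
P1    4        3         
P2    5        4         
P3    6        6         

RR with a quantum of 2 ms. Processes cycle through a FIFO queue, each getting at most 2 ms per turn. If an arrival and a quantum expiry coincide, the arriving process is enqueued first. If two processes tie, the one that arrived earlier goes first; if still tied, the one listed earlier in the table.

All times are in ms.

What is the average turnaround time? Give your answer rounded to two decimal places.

7.25

Timeline: | P0 0-3 | idle 3-4 | P1 4-6 | P2 6-8 | P3 8-10 | P1 10-11 | P2 11-13 | P3 13-17 |
Completion: P0=3  P1=11  P2=13  P3=17
Turnaround (C−A): P0=3  P1=7  P2=8  P3=11
Turnaround times: P0=3, P1=7, P2=8, P3=11
Average turnaround = (3+7+8+11) / 4 = 29/4 = 7.25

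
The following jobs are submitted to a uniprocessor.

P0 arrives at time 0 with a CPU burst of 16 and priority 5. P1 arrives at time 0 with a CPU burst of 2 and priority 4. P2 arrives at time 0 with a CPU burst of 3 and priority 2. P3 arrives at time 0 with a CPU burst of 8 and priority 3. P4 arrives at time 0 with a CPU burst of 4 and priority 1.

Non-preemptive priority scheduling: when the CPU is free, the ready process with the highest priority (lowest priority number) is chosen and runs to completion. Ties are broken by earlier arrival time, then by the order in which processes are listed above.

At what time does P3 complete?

15

Gantt: | P4 0-4 | P2 4-7 | P3 7-15 | P1 15-17 | P0 17-33 |
Completion: P0=33  P1=17  P2=7  P3=15  P4=4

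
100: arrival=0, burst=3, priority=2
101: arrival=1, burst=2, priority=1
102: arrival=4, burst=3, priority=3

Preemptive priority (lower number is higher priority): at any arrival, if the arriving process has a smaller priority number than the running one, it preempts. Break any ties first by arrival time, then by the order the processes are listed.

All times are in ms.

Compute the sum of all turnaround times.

Gantt: | 100 0-1 | 101 1-3 | 100 3-5 | 102 5-8 |
Completion: 100=5  101=3  102=8
Turnaround (C−A): 100=5  101=2  102=4
Turnaround = completion − arrival: 100=5, 101=2, 102=4
Total turnaround = 5 + 2 + 4 = 11

11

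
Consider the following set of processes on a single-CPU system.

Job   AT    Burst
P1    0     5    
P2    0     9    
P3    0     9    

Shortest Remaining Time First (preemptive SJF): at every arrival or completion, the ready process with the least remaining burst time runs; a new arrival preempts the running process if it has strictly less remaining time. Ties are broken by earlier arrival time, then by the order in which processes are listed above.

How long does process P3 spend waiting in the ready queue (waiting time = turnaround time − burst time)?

Schedule: | P1 0-5 | P2 5-14 | P3 14-23 |
Completion: P1=5  P2=14  P3=23
Waiting(P3) = turnaround − burst = 23 − 9 = 14

14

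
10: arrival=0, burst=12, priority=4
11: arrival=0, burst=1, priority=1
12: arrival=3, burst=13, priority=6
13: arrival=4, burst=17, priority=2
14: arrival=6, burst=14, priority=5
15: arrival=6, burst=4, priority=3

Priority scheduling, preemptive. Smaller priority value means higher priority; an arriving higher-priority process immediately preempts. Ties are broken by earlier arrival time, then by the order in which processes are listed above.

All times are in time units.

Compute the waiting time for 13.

Gantt: | 11 0-1 | 10 1-4 | 13 4-21 | 15 21-25 | 10 25-34 | 14 34-48 | 12 48-61 |
Completion: 10=34  11=1  12=61  13=21  14=48  15=25
Waiting(13) = turnaround − burst = 17 − 17 = 0

0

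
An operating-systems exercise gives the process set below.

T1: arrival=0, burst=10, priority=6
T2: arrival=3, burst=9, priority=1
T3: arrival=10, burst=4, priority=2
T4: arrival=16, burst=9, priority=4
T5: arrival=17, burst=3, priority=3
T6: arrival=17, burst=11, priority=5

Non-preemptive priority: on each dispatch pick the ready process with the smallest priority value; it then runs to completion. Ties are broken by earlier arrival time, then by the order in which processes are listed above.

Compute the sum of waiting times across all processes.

Gantt: | T1 0-10 | T2 10-19 | T3 19-23 | T5 23-26 | T4 26-35 | T6 35-46 |
Completion: T1=10  T2=19  T3=23  T4=35  T5=26  T6=46
Turnaround (C−A): T1=10  T2=16  T3=13  T4=19  T5=9  T6=29
Waiting = turnaround − burst: T1=0, T2=7, T3=9, T4=10, T5=6, T6=18
Total waiting = 0 + 7 + 9 + 10 + 6 + 18 = 50

50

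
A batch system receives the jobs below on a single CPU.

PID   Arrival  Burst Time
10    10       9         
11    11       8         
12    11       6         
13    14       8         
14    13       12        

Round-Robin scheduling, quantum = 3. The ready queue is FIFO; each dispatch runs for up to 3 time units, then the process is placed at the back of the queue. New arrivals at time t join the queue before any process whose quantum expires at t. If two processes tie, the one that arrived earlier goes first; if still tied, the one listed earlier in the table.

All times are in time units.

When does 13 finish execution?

Gantt: | idle 0-10 | 10 10-13 | 11 13-16 | 12 16-19 | 14 19-22 | 10 22-25 | 13 25-28 | 11 28-31 | 12 31-34 | 14 34-37 | 10 37-40 | 13 40-43 | 11 43-45 | 14 45-48 | 13 48-50 | 14 50-53 |
Completion: 10=40  11=45  12=34  13=50  14=53

50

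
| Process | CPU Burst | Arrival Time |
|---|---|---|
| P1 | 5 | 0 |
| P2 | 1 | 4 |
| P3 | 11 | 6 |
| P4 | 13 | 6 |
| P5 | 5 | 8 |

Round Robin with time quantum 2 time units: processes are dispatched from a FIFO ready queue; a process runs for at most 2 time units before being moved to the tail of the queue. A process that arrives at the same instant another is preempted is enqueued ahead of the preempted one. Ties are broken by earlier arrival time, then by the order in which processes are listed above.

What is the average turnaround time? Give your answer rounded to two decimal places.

15.40

Timeline: | P1 0-4 | P2 4-5 | P1 5-6 | P3 6-8 | P4 8-10 | P5 10-12 | P3 12-14 | P4 14-16 | P5 16-18 | P3 18-20 | P4 20-22 | P5 22-23 | P3 23-25 | P4 25-27 | P3 27-29 | P4 29-31 | P3 31-32 | P4 32-35 |
Completion: P1=6  P2=5  P3=32  P4=35  P5=23
Turnaround (C−A): P1=6  P2=1  P3=26  P4=29  P5=15
Turnaround times: P1=6, P2=1, P3=26, P4=29, P5=15
Average turnaround = (6+1+26+29+15) / 5 = 77/5 = 15.40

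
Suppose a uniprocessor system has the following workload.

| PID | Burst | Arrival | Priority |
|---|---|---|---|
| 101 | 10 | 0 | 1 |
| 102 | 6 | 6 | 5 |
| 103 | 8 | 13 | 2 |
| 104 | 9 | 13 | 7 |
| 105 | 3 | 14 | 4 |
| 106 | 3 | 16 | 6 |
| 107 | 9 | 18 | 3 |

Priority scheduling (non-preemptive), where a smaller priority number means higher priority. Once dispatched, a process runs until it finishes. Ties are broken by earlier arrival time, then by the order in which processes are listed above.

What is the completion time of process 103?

Schedule: | 101 0-10 | 102 10-16 | 103 16-24 | 107 24-33 | 105 33-36 | 106 36-39 | 104 39-48 |
Completion: 101=10  102=16  103=24  104=48  105=36  106=39  107=33
Turnaround (C−A): 101=10  102=10  103=11  104=35  105=22  106=23  107=15

24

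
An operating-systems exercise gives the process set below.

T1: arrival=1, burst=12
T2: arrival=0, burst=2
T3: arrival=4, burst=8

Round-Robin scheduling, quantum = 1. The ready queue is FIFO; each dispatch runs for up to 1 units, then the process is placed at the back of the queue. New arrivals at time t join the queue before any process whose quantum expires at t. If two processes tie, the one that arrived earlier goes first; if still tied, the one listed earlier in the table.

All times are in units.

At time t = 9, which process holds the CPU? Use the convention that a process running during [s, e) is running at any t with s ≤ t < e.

Gantt: | T2 0-1 | T1 1-2 | T2 2-3 | T1 3-4 | T3 4-5 | T1 5-6 | T3 6-7 | T1 7-8 | T3 8-9 | T1 9-10 | T3 10-11 | T1 11-12 | T3 12-13 | T1 13-14 | T3 14-15 | T1 15-16 | T3 16-17 | T1 17-18 | T3 18-19 | T1 19-22 |
Completion: T1=22  T2=3  T3=19

T1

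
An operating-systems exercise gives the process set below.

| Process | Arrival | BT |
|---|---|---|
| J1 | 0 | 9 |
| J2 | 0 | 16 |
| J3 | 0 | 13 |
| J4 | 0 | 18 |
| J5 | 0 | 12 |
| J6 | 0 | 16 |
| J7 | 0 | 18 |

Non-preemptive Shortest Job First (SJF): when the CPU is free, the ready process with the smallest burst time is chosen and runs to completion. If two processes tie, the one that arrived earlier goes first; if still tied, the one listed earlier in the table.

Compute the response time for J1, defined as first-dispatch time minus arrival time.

Timeline: | J1 0-9 | J5 9-21 | J3 21-34 | J2 34-50 | J6 50-66 | J4 66-84 | J7 84-102 |
Completion: J1=9  J2=50  J3=34  J4=84  J5=21  J6=66  J7=102
Turnaround (C−A): J1=9  J2=50  J3=34  J4=84  J5=21  J6=66  J7=102
Response(J1) = first start − arrival = 0 − 0 = 0

0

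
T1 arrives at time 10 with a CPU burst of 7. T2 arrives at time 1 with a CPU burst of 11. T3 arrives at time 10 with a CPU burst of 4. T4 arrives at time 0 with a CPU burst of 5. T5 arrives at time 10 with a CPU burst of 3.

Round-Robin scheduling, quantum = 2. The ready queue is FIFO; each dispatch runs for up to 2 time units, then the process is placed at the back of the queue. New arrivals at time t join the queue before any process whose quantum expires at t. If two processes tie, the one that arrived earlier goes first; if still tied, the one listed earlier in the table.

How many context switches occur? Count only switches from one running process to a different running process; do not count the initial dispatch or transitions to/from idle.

Gantt: | T4 0-2 | T2 2-4 | T4 4-6 | T2 6-8 | T4 8-9 | T2 9-11 | T1 11-13 | T3 13-15 | T5 15-17 | T2 17-19 | T1 19-21 | T3 21-23 | T5 23-24 | T2 24-26 | T1 26-28 | T2 28-29 | T1 29-30 |
Completion: T1=30  T2=29  T3=23  T4=9  T5=24

16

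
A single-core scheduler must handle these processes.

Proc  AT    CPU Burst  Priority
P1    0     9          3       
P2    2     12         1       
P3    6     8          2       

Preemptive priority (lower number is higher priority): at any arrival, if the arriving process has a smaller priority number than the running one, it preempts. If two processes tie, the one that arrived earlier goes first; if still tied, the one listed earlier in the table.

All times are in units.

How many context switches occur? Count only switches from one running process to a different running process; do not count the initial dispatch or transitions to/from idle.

Timeline: | P1 0-2 | P2 2-14 | P3 14-22 | P1 22-29 |
Completion: P1=29  P2=14  P3=22

3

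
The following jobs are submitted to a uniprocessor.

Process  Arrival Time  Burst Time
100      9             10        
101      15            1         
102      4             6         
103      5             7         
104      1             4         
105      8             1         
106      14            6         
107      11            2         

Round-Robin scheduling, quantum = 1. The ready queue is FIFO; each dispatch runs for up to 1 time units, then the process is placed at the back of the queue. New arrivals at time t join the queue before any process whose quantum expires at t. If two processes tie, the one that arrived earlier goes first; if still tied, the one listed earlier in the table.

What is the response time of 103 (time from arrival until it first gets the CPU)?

Schedule: | idle 0-1 | 104 1-4 | 102 4-5 | 104 5-6 | 103 6-7 | 102 7-8 | 103 8-9 | 105 9-10 | 102 10-11 | 100 11-12 | 103 12-13 | 107 13-14 | 102 14-15 | 100 15-16 | 103 16-17 | 106 17-18 | 107 18-19 | 101 19-20 | 102 20-21 | 100 21-22 | 103 22-23 | 106 23-24 | 102 24-25 | 100 25-26 | 103 26-27 | 106 27-28 | 100 28-29 | 103 29-30 | 106 30-31 | 100 31-32 | 106 32-33 | 100 33-34 | 106 34-35 | 100 35-38 |
Completion: 100=38  101=20  102=25  103=30  104=6  105=10  106=35  107=19
Turnaround (C−A): 100=29  101=5  102=21  103=25  104=5  105=2  106=21  107=8
Response(103) = first start − arrival = 6 − 5 = 1

1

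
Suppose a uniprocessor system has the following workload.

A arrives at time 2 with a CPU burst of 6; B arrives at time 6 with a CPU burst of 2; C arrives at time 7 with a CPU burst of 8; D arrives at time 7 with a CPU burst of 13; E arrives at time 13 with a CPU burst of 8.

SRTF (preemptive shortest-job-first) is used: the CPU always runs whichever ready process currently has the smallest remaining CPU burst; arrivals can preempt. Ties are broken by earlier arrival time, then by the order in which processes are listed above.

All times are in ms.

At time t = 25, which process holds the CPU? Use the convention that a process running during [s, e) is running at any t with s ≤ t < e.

Gantt: | idle 0-2 | A 2-8 | B 8-10 | C 10-18 | E 18-26 | D 26-39 |
Completion: A=8  B=10  C=18  D=39  E=26
Turnaround (C−A): A=6  B=4  C=11  D=32  E=13

E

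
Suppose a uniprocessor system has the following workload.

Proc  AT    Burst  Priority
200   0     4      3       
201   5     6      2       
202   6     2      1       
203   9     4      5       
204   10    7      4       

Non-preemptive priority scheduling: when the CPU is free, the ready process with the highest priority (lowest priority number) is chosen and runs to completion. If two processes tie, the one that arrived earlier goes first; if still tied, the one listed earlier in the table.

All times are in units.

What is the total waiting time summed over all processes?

Timeline: | 200 0-4 | idle 4-5 | 201 5-11 | 202 11-13 | 204 13-20 | 203 20-24 |
Completion: 200=4  201=11  202=13  203=24  204=20
Turnaround (C−A): 200=4  201=6  202=7  203=15  204=10
Waiting = turnaround − burst: 200=0, 201=0, 202=5, 203=11, 204=3
Total waiting = 0 + 0 + 5 + 11 + 3 = 19

19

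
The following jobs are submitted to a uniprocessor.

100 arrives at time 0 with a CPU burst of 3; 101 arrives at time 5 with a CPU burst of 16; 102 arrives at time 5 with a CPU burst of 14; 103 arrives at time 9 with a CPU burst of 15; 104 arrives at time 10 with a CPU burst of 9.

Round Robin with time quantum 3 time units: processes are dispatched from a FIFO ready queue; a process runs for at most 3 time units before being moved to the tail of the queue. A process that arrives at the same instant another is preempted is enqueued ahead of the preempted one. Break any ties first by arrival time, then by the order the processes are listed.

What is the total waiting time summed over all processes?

131

Schedule: | 100 0-3 | idle 3-5 | 101 5-8 | 102 8-11 | 101 11-14 | 103 14-17 | 104 17-20 | 102 20-23 | 101 23-26 | 103 26-29 | 104 29-32 | 102 32-35 | 101 35-38 | 103 38-41 | 104 41-44 | 102 44-47 | 101 47-50 | 103 50-53 | 102 53-55 | 101 55-56 | 103 56-59 |
Completion: 100=3  101=56  102=55  103=59  104=44
Turnaround (C−A): 100=3  101=51  102=50  103=50  104=34
Waiting = turnaround − burst: 100=0, 101=35, 102=36, 103=35, 104=25
Total waiting = 0 + 35 + 36 + 35 + 25 = 131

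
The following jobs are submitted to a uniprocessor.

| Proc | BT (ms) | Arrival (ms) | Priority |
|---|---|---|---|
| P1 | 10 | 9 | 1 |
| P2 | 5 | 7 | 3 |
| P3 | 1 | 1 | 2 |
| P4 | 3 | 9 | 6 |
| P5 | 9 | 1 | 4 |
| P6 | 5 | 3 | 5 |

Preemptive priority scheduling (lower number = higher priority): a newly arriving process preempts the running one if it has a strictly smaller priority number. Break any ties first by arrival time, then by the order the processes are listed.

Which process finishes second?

Gantt: | idle 0-1 | P3 1-2 | P5 2-7 | P2 7-9 | P1 9-19 | P2 19-22 | P5 22-26 | P6 26-31 | P4 31-34 |
Completion: P1=19  P2=22  P3=2  P4=34  P5=26  P6=31
Turnaround (C−A): P1=10  P2=15  P3=1  P4=25  P5=25  P6=28
Finish order: P3 → P1 → P2 → P5 → P6 → P4

P1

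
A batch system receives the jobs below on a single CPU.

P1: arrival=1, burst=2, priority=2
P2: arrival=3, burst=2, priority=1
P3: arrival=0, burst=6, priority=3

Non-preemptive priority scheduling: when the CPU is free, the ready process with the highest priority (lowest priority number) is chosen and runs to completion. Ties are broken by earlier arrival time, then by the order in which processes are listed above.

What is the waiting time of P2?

Timeline: | P3 0-6 | P2 6-8 | P1 8-10 |
Completion: P1=10  P2=8  P3=6
Waiting(P2) = turnaround − burst = 5 − 2 = 3

3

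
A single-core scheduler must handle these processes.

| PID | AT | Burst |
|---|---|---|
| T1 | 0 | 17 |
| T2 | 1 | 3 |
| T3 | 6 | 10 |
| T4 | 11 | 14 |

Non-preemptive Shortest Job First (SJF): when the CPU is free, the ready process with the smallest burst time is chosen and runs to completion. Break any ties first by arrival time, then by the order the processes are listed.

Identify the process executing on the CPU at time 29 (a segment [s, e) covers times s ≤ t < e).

T3

Schedule: | T1 0-17 | T2 17-20 | T3 20-30 | T4 30-44 |
Completion: T1=17  T2=20  T3=30  T4=44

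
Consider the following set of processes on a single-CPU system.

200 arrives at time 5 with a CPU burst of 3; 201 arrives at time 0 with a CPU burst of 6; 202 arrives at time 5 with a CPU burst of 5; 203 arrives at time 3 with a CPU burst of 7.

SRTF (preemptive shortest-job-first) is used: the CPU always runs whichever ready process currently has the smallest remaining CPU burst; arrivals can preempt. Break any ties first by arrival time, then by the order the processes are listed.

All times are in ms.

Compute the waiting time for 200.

1

Schedule: | 201 0-6 | 200 6-9 | 202 9-14 | 203 14-21 |
Completion: 200=9  201=6  202=14  203=21
Turnaround (C−A): 200=4  201=6  202=9  203=18
Waiting(200) = turnaround − burst = 4 − 3 = 1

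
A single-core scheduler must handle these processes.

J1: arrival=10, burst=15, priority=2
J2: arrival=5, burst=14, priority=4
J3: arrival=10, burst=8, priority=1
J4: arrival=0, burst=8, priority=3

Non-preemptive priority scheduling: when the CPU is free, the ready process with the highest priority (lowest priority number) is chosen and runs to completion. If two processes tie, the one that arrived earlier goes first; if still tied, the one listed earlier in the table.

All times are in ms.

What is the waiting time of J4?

Timeline: | J4 0-8 | J2 8-22 | J3 22-30 | J1 30-45 |
Completion: J1=45  J2=22  J3=30  J4=8
Turnaround (C−A): J1=35  J2=17  J3=20  J4=8
Waiting(J4) = turnaround − burst = 8 − 8 = 0

0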